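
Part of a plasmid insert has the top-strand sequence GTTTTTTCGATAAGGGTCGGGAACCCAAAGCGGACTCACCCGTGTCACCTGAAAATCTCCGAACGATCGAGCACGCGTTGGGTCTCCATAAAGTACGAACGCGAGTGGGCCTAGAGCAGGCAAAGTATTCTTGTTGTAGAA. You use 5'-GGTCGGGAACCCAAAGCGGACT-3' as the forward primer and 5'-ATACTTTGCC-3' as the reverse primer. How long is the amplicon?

Scanning the template, GGTCGGGAACCCAAAGCGGACT occurs at positions 15–36; this primer anneals to the bottom strand there with its 3' end pointing downstream.
The reverse primer's reverse complement is GGCAAAGTAT, which matches the template at positions 119–128.
The product runs from position 15 to position 128, so its length is 128 − 15 + 1 = 114 bp.

114 bp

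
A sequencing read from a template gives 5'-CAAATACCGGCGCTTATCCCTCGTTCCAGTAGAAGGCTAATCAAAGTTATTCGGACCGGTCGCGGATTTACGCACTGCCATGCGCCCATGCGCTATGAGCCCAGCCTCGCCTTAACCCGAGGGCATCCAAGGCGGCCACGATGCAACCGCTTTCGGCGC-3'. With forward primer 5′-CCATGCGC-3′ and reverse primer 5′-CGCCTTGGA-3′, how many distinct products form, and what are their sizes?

The forward primer CCATGCGC matches the top strand at positions 78–85, 86–93.
The reverse primer's reverse complement is TCCAAGGCG, matching at positions 126–134.
Each forward site pairs with the reverse site to give a product ending at position 134: sizes 57, 49 bp.

Two products: 57 bp, 49 bp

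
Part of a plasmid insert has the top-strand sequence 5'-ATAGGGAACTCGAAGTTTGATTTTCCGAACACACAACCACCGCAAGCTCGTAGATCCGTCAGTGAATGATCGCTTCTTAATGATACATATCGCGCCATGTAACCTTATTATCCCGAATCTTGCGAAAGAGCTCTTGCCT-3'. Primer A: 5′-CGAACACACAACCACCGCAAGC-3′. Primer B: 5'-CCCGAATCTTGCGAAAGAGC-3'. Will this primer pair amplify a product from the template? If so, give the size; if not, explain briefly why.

Primer A (CGAACACACAACCACCGCAAGC) matches the top strand at positions 26–47 (3' end points downstream).
Primer B (CCCGAATCTTGCGAAAGAGC) also matches the top strand directly, at positions 112–131 — its reverse complement GCTCTTTCGCAAGATTCGGG is not present.
Both primers anneal to the bottom strand with 3' ends pointing the same way, so neither can prime synthesis back toward the other.

No product — both primers anneal to the same strand and extend in the same direction.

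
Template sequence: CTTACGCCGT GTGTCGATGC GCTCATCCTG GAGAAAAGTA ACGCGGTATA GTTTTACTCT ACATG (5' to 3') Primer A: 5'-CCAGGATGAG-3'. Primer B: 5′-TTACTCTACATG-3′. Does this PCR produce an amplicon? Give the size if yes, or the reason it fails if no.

No product — the primers' 3' ends point away from each other.

Primer A (CCAGGATGAG) has reverse complement CTCATCCTGG, which matches the top strand at positions 22–31; primer A anneals to the top strand there with its 3' end pointing upstream toward position 22.
Primer B (TTACTCTACATG) matches the top strand directly at positions 54–65; it anneals to the bottom strand with its 3' end pointing downstream toward position 65.
The 3' ends diverge (primer A extends toward position 1, primer B toward position 65), so the primers never converge on a shared product.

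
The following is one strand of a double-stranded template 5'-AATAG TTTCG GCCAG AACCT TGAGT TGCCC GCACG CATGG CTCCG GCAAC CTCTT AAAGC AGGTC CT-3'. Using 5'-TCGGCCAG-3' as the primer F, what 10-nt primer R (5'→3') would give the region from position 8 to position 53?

5'-GAGGTTGCCG-3'

The product's 3' end on the top strand is position 53.
The reverse primer anneals to the top strand over positions 44–53, i.e. to CGGCAACCTC.
Its sequence written 5'→3' is the reverse complement: GAGGTTGCCG.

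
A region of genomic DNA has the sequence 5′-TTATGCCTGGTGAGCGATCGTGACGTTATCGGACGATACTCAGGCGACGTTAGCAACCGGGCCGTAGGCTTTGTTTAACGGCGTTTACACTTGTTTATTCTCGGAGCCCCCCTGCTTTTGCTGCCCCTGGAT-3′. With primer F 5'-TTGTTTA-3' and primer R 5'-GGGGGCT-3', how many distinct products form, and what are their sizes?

The forward primer TTGTTTA matches the top strand at positions 71–77, 91–97.
The reverse primer's reverse complement is AGCCCCC, matching at positions 105–111.
Each forward site pairs with the reverse site to give a product ending at position 111: sizes 41, 21 bp.

Two products: 41 bp, 21 bp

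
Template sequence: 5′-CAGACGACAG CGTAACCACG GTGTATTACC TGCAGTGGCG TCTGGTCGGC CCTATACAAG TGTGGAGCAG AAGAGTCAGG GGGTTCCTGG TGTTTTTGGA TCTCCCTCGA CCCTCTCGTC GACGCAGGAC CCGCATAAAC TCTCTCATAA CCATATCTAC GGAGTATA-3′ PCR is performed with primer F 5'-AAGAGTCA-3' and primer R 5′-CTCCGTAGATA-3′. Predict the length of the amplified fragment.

The forward primer matches the template at positions 71–78.
Taking the reverse complement of CTCCGTAGATA gives TATCTACGGAG, found at positions 154–164 on the template; the primer anneals here to the top strand with its 3' end pointing upstream.
Product length = (reverse-primer end) − (forward-primer start) + 1 = 164 − 71 + 1 = 94 bp.

94 bp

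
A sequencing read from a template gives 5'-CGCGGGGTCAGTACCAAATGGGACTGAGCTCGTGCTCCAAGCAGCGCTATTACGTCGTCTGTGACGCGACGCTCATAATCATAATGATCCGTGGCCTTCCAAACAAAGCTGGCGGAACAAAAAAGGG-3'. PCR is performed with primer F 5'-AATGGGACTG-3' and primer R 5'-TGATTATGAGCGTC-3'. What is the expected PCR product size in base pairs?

Forward primer AATGGGACTG is found on the top strand at positions 17–26.
Taking the reverse complement of TGATTATGAGCGTC gives GACGCTCATAATCA, found at positions 68–81 on the template; the primer anneals here to the top strand with its 3' end pointing upstream.
Product length = (reverse-primer end) − (forward-primer start) + 1 = 81 − 17 + 1 = 65 bp.

65 bp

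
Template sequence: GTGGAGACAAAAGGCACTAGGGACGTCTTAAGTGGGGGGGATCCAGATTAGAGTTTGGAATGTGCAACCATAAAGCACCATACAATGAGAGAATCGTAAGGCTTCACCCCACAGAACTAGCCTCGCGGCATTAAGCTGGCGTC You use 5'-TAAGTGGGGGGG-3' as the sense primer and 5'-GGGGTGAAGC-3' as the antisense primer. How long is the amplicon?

The forward primer matches the template at positions 29–40.
The reverse primer's reverse complement is GCTTCACCCC, which matches the template at positions 101–110.
The product runs from position 29 to position 110, so its length is 110 − 29 + 1 = 82 bp.

82 bp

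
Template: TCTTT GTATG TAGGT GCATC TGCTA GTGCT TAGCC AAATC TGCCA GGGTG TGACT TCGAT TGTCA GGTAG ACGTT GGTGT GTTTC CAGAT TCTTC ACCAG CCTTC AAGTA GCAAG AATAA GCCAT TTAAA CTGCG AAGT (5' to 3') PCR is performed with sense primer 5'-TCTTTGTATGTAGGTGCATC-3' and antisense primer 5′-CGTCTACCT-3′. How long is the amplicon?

73 bp

The forward primer matches the template at positions 1–20.
Taking the reverse complement of CGTCTACCT gives AGGTAGACG, found at positions 65–73 on the template; the primer anneals here to the top strand with its 3' end pointing upstream.
The product runs from position 1 to position 73, so its length is 73 − 1 + 1 = 73 bp.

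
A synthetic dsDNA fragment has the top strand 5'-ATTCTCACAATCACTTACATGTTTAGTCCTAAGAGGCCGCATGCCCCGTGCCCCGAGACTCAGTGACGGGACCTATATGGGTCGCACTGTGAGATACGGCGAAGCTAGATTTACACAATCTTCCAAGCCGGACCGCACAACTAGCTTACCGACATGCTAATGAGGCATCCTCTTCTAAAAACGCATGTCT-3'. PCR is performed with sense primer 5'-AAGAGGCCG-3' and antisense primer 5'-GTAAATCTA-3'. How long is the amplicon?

Forward primer AAGAGGCCG is found on the top strand at positions 31–39.
Reverse complement of the reverse primer: TAGATTTAC. This occurs on the top strand at positions 106–114.
Product length = (reverse-primer end) − (forward-primer start) + 1 = 114 − 31 + 1 = 84 bp.

84 bp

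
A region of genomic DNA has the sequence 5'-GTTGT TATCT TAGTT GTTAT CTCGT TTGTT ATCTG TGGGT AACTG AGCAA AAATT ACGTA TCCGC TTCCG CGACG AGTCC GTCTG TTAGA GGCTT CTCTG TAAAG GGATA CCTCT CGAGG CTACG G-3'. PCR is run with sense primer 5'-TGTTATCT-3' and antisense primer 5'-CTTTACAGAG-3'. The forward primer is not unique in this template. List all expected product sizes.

103 bp, 91 bp, 79 bp

The forward primer TGTTATCT matches the top strand at positions 3–10, 15–22, 27–34.
The reverse primer's reverse complement is CTCTGTAAAG, matching at positions 96–105.
Each forward site pairs with the reverse site to give a product ending at position 105: sizes 103, 91, 79 bp.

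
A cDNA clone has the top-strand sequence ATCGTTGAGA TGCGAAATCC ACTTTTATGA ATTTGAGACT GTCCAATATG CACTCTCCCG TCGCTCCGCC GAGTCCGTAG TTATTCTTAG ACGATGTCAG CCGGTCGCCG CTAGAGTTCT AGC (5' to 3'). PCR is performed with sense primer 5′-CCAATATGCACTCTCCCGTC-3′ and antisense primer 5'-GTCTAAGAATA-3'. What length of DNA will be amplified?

Forward primer CCAATATGCACTCTCCCGTC is found on the top strand at positions 43–62.
Taking the reverse complement of GTCTAAGAATA gives TATTCTTAGAC, found at positions 82–92 on the template; the primer anneals here to the top strand with its 3' end pointing upstream.
Amplicon spans positions 43–92: 50 bp.

50 bp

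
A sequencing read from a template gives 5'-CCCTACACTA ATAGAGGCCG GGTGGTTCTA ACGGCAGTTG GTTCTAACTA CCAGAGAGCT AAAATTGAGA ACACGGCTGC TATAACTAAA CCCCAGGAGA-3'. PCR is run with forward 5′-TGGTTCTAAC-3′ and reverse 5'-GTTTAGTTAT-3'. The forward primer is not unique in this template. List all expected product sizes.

The forward primer TGGTTCTAAC matches the top strand at positions 23–32, 39–48.
The reverse primer's reverse complement is ATAACTAAAC, matching at positions 82–91.
Each forward site pairs with the reverse site to give a product ending at position 91: sizes 69, 53 bp.

69 bp, 53 bp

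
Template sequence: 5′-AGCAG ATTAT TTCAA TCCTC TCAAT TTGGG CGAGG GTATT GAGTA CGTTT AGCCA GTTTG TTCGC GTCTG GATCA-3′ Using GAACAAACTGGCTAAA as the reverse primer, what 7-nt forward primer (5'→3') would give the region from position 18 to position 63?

5'-CTCTCAA-3'

The reverse primer's reverse complement TTTAGCCAGTTTGTTC matches the template at positions 48–63; the product starts at position 18.
The forward primer is identical to the top strand over positions 18–24: CTCTCAA.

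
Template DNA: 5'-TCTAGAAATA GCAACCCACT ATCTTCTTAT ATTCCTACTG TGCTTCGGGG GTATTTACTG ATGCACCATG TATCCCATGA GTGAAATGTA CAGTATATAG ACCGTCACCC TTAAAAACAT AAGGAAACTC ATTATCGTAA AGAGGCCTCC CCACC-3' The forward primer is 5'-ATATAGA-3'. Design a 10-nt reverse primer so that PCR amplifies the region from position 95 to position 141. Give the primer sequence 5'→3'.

5'-TTTACGATAA-3'

The product's 3' end on the top strand is position 141.
The reverse primer anneals to the top strand over positions 132–141, i.e. to TTATCGTAAA.
Its sequence written 5'→3' is the reverse complement: TTTACGATAA.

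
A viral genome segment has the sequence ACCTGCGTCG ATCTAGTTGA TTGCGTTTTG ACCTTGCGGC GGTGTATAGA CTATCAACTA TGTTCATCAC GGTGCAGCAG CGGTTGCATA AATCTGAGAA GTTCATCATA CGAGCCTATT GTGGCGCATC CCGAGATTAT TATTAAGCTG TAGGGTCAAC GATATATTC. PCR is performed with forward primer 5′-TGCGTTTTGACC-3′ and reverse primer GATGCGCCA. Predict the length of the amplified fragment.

Forward primer TGCGTTTTGACC is found on the top strand at positions 22–33.
Reverse complement of the reverse primer: TGGCGCATC. This occurs on the top strand at positions 122–130.
Product length = (reverse-primer end) − (forward-primer start) + 1 = 130 − 22 + 1 = 109 bp.

109 bp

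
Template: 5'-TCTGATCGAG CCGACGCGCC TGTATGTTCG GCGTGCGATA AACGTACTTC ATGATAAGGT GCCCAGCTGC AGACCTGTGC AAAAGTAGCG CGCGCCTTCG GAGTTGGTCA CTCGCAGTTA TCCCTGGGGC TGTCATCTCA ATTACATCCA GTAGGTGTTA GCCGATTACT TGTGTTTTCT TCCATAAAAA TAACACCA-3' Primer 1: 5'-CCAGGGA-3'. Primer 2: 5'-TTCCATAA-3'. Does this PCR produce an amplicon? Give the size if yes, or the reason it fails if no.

No product — the primers' 3' ends point away from each other.

Primer 1 (CCAGGGA) has reverse complement TCCCTGG, which matches the top strand at positions 121–127; primer 1 anneals to the top strand there with its 3' end pointing upstream toward position 121.
Primer 2 (TTCCATAA) matches the top strand directly at positions 180–187; it anneals to the bottom strand with its 3' end pointing downstream toward position 187.
The 3' ends diverge (primer 1 extends toward position 1, primer 2 toward position 198), so the primers never converge on a shared product.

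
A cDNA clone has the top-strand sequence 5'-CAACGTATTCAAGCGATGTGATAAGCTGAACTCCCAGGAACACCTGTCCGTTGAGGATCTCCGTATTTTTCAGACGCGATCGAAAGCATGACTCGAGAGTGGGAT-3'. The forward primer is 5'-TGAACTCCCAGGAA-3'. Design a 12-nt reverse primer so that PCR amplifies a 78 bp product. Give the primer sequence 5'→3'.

The forward primer binds at positions 27–40, so a 78 bp product ends at position 27 + 78 − 1 = 104.
The reverse primer anneals to the top strand over positions 93–104, i.e. to TCGAGAGTGGGA.
Its sequence written 5'→3' is the reverse complement: TCCCACTCTCGA.

5'-TCCCACTCTCGA-3'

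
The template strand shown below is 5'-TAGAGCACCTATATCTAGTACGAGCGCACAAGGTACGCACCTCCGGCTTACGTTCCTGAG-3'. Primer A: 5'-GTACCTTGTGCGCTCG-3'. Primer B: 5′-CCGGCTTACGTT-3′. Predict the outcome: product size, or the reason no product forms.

No product — the primers' 3' ends point away from each other.

Primer A (GTACCTTGTGCGCTCG) has reverse complement CGAGCGCACAAGGTAC, which matches the top strand at positions 21–36; primer A anneals to the top strand there with its 3' end pointing upstream toward position 21.
Primer B (CCGGCTTACGTT) matches the top strand directly at positions 43–54; it anneals to the bottom strand with its 3' end pointing downstream toward position 54.
The 3' ends diverge (primer A extends toward position 1, primer B toward position 60), so the primers never converge on a shared product.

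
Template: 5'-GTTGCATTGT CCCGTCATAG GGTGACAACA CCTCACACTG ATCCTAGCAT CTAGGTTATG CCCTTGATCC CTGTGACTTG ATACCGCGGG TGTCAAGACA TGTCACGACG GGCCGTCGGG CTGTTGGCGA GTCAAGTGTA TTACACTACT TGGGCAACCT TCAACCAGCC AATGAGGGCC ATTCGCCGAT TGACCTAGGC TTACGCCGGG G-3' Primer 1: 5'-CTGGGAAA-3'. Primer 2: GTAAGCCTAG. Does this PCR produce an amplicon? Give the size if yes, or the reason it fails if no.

Primer 1 (CTGGGAAA) does not match the top strand, and its reverse complement TTTCCCAG does not match either.
With no annealing site for primer 1, no amplification occurs.

No product — primer 1 has no binding site in the template.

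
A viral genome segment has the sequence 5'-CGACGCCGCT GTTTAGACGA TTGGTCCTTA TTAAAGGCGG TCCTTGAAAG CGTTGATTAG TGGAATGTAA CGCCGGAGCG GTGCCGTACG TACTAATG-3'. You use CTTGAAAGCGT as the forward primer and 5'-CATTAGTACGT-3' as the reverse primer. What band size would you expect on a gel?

56 bp

Forward primer CTTGAAAGCGT is found on the top strand at positions 43–53.
The reverse primer's reverse complement is ACGTACTAATG, which matches the template at positions 88–98.
Product length = (reverse-primer end) − (forward-primer start) + 1 = 98 − 43 + 1 = 56 bp.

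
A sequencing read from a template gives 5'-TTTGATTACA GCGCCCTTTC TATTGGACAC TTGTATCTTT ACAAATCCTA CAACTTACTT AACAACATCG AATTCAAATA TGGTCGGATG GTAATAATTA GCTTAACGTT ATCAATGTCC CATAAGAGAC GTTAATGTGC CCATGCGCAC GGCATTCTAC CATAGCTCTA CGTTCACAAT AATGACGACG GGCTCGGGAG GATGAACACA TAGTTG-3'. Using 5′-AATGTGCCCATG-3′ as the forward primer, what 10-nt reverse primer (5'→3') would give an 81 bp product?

The forward primer binds at positions 134–145, so an 81 bp product ends at position 134 + 81 − 1 = 214.
The reverse primer anneals to the top strand over positions 205–214, i.e. to AACACATAGT.
Its sequence written 5'→3' is the reverse complement: ACTATGTGTT.

5'-ACTATGTGTT-3'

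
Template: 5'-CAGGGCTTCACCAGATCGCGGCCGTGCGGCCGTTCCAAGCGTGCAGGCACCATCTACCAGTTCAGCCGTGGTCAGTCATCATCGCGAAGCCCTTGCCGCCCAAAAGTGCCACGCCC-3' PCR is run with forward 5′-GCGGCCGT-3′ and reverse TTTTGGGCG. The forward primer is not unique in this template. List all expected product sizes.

The forward primer GCGGCCGT matches the top strand at positions 18–25, 26–33.
The reverse primer's reverse complement is CGCCCAAAA, matching at positions 97–105.
Each forward site pairs with the reverse site to give a product ending at position 105: sizes 88, 80 bp.

88 bp, 80 bp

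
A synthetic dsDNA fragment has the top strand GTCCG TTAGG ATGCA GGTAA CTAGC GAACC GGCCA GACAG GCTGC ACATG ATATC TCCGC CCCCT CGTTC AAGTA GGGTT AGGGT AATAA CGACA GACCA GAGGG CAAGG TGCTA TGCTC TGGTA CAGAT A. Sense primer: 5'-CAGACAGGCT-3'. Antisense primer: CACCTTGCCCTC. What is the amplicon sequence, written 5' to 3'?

5'-CAGACAGGCTGCACATGATATCTCCGCCCCCTCGTTCAAGTAGGGTTAGGGTAATAACGACAGACCAGAGGGCAAGGTG-3'

The forward primer matches the template at positions 34–43.
Reverse complement of the reverse primer: GAGGGCAAGGTG. This occurs on the top strand at positions 101–112.
The product is the template from position 34 through 112 (79 bp).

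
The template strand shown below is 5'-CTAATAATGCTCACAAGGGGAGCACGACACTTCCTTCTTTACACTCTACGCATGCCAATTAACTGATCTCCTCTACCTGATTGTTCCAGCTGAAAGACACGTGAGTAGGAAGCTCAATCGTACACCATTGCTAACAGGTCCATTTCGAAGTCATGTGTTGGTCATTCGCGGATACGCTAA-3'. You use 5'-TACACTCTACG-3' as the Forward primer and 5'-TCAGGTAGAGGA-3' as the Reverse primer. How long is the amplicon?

Scanning the template, TACACTCTACG occurs at positions 40–50; this primer anneals to the bottom strand there with its 3' end pointing downstream.
Taking the reverse complement of TCAGGTAGAGGA gives TCCTCTACCTGA, found at positions 69–80 on the template; the primer anneals here to the top strand with its 3' end pointing upstream.
The product runs from position 40 to position 80, so its length is 80 − 40 + 1 = 41 bp.

41 bp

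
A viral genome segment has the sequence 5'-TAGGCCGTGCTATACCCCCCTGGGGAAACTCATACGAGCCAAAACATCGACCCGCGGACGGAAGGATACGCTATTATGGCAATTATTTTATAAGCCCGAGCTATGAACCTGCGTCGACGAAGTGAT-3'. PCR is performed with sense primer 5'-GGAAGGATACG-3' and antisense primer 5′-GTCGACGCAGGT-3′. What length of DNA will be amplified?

Scanning the template, GGAAGGATACG occurs at positions 60–70; this primer anneals to the bottom strand there with its 3' end pointing downstream.
Taking the reverse complement of GTCGACGCAGGT gives ACCTGCGTCGAC, found at positions 107–118 on the template; the primer anneals here to the top strand with its 3' end pointing upstream.
Amplicon spans positions 60–118: 59 bp.

59 bp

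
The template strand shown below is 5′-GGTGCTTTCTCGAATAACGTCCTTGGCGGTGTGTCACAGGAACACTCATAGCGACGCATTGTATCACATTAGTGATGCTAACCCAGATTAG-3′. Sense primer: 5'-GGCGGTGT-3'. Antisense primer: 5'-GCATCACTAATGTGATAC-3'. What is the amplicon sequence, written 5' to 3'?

The forward primer matches the template at positions 25–32.
The reverse primer's reverse complement is GTATCACATTAGTGATGC, which matches the template at positions 61–78.
The product is the template from position 25 through 78 (54 bp).

5'-GGCGGTGTGTCACAGGAACACTCATAGCGACGCATTGTATCACATTAGTGATGC-3'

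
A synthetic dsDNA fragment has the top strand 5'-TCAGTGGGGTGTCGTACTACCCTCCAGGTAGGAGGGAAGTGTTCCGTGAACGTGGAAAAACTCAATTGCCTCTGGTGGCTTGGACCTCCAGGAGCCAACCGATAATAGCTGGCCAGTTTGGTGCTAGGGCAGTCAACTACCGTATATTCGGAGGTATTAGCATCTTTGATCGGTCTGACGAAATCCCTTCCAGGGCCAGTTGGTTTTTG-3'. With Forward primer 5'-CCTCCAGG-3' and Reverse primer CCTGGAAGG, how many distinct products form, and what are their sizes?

Two products: 174 bp, 110 bp

The forward primer CCTCCAGG matches the top strand at positions 21–28, 85–92.
The reverse primer's reverse complement is CCTTCCAGG, matching at positions 186–194.
Each forward site pairs with the reverse site to give a product ending at position 194: sizes 174, 110 bp.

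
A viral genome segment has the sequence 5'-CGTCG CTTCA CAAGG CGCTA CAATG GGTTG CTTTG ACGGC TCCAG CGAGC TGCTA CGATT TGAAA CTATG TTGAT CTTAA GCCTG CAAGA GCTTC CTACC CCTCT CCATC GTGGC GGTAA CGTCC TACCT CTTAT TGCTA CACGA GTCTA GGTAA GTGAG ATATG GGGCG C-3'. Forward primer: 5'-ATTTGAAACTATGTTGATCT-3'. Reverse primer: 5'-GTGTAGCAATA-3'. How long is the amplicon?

86 bp

The forward primer matches the template at positions 58–77.
Taking the reverse complement of GTGTAGCAATA gives TATTGCTACAC, found at positions 133–143 on the template; the primer anneals here to the top strand with its 3' end pointing upstream.
Product length = (reverse-primer end) − (forward-primer start) + 1 = 143 − 58 + 1 = 86 bp.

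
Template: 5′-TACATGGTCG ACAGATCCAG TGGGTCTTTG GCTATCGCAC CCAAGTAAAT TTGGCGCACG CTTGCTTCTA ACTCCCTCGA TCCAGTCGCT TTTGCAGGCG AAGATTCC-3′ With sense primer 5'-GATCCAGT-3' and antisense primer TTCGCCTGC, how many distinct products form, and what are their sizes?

Two products: 89 bp, 24 bp

The forward primer GATCCAGT matches the top strand at positions 14–21, 79–86.
The reverse primer's reverse complement is GCAGGCGAA, matching at positions 94–102.
Each forward site pairs with the reverse site to give a product ending at position 102: sizes 89, 24 bp.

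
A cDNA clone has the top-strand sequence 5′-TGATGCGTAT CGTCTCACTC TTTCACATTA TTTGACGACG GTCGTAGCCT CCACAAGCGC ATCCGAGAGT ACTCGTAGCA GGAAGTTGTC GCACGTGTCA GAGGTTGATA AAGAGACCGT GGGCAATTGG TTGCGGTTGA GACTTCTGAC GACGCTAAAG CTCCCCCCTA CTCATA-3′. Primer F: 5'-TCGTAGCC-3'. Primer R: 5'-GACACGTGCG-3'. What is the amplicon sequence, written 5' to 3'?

Scanning the template, TCGTAGCC occurs at positions 42–49; this primer anneals to the bottom strand there with its 3' end pointing downstream.
The reverse primer's reverse complement is CGCACGTGTC, which matches the template at positions 90–99.
The product is the template from position 42 through 99 (58 bp).

5'-TCGTAGCCTCCACAAGCGCATCCGAGAGTACTCGTAGCAGGAAGTTGTCGCACGTGTC-3'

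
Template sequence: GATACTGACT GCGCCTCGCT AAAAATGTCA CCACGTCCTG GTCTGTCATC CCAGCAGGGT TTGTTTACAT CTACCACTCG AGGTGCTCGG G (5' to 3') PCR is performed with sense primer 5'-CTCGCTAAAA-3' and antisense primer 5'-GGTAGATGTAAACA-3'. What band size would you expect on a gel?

The forward primer matches the template at positions 15–24.
Taking the reverse complement of GGTAGATGTAAACA gives TGTTTACATCTACC, found at positions 62–75 on the template; the primer anneals here to the top strand with its 3' end pointing upstream.
Amplicon spans positions 15–75: 61 bp.

61 bp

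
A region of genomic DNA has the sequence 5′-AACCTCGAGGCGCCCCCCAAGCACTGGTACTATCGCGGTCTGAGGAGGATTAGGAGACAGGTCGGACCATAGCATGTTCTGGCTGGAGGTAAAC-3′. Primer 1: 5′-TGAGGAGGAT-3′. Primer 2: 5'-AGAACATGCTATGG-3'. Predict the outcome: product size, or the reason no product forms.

Yes — a 40 bp product.

Primer 1 (TGAGGAGGAT) matches the top strand at positions 41–50; it acts as a forward primer.
Primer 2's reverse complement is CCATAGCATGTTCT, matching the top strand at positions 67–80; it acts as a reverse primer.
The 3' ends face each other across positions 41–80, giving a 40 bp product.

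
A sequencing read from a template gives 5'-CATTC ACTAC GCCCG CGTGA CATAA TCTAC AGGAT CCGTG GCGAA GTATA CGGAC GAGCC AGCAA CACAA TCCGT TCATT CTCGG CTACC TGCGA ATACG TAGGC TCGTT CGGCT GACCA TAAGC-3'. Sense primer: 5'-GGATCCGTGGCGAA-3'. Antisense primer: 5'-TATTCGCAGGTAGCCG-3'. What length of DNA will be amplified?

The forward primer matches the template at positions 32–45.
Taking the reverse complement of TATTCGCAGGTAGCCG gives CGGCTACCTGCGAATA, found at positions 83–98 on the template; the primer anneals here to the top strand with its 3' end pointing upstream.
The product runs from position 32 to position 98, so its length is 98 − 32 + 1 = 67 bp.

67 bp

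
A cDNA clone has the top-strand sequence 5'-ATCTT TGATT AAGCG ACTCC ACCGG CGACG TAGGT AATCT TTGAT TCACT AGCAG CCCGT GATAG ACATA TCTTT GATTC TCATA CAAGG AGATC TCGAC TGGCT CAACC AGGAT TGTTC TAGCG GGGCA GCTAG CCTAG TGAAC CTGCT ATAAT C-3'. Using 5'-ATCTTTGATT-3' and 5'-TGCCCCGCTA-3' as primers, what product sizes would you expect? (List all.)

The forward primer ATCTTTGATT matches the top strand at positions 1–10, 37–46, 70–79.
The reverse primer's reverse complement is TAGCGGGGCA, matching at positions 121–130.
Each forward site pairs with the reverse site to give a product ending at position 130: sizes 130, 94, 61 bp.

130 bp, 94 bp, 61 bp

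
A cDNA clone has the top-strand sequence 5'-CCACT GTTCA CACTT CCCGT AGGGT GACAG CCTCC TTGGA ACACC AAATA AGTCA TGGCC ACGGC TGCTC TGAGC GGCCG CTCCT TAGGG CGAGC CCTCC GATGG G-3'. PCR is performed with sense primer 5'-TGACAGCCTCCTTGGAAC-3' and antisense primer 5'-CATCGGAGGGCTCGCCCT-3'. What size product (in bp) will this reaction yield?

80 bp

The forward primer matches the template at positions 25–42.
Reverse complement of the reverse primer: AGGGCGAGCCCTCCGATG. This occurs on the top strand at positions 87–104.
The product runs from position 25 to position 104, so its length is 104 − 25 + 1 = 80 bp.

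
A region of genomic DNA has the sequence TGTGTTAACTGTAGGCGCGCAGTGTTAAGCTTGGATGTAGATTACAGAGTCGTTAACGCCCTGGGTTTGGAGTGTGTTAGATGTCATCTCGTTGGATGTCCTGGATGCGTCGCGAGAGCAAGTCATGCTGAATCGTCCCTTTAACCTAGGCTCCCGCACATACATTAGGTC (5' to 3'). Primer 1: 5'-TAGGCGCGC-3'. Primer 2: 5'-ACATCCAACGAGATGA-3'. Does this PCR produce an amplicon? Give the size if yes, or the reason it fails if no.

Primer 1 (TAGGCGCGC) matches the top strand at positions 12–20; it acts as a forward primer.
Primer 2's reverse complement is TCATCTCGTTGGATGT, matching the top strand at positions 84–99; it acts as a reverse primer.
The 3' ends face each other across positions 12–99, giving an 88 bp product.

Yes — an 88 bp product.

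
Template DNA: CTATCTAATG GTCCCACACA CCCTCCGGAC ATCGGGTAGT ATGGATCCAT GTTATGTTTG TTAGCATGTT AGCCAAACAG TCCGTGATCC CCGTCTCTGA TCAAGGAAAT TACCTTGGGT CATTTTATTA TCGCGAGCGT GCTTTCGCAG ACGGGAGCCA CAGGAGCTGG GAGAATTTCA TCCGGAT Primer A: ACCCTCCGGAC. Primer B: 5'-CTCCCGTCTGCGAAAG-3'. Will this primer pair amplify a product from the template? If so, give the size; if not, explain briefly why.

Primer A (ACCCTCCGGAC) matches the top strand at positions 20–30; it acts as a forward primer.
Primer B's reverse complement is CTTTCGCAGACGGGAG, matching the top strand at positions 142–157; it acts as a reverse primer.
The 3' ends face each other across positions 20–157, giving a 138 bp product.

Yes — a 138 bp product.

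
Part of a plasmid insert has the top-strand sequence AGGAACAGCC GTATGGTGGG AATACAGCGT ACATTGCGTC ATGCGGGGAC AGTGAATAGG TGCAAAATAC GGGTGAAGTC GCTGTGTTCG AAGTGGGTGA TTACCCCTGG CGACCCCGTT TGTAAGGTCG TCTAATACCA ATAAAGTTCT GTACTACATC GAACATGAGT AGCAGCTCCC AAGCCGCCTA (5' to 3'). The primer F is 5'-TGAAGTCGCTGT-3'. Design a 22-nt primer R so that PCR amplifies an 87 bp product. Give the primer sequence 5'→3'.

5'-GATGTAGTACAGAACTTTATTG-3'

The forward primer binds at positions 74–85, so an 87 bp product ends at position 74 + 87 − 1 = 160.
The reverse primer anneals to the top strand over positions 139–160, i.e. to CAATAAAGTTCTGTACTACATC.
Its sequence written 5'→3' is the reverse complement: GATGTAGTACAGAACTTTATTG.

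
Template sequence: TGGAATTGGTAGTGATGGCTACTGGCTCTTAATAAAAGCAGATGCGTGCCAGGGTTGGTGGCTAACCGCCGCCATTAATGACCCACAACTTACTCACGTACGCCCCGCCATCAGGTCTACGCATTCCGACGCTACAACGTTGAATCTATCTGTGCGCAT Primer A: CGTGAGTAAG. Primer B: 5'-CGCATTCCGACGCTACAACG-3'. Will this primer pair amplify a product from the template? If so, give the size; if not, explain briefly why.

Primer A (CGTGAGTAAG) has reverse complement CTTACTCACG, which matches the top strand at positions 89–98; primer A anneals to the top strand there with its 3' end pointing upstream toward position 89.
Primer B (CGCATTCCGACGCTACAACG) matches the top strand directly at positions 120–139; it anneals to the bottom strand with its 3' end pointing downstream toward position 139.
The 3' ends diverge (primer A extends toward position 1, primer B toward position 159), so the primers never converge on a shared product.

No product — the primers' 3' ends point away from each other.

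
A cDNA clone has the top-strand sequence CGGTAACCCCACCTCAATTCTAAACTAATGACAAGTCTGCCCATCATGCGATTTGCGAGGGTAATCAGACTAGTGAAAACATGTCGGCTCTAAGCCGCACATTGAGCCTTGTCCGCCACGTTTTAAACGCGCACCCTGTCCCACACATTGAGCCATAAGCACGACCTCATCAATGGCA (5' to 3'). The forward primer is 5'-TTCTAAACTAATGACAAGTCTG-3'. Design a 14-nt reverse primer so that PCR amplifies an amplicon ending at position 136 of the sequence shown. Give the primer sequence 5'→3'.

5'-GGGTGCGCGTTTAA-3'

The forward primer binds at positions 18–39; the product's 3' end on the top strand is position 136.
The reverse primer anneals to the top strand over positions 123–136, i.e. to TTAAACGCGCACCC.
Its sequence written 5'→3' is the reverse complement: GGGTGCGCGTTTAA.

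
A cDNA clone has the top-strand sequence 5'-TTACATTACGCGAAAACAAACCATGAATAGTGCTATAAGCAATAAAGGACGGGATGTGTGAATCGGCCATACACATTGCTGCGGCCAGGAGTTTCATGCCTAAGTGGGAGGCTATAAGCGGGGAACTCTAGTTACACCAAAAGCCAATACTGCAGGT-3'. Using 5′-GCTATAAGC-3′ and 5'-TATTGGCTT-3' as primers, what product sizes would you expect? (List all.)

The forward primer GCTATAAGC matches the top strand at positions 32–40, 111–119.
The reverse primer's reverse complement is AAGCCAATA, matching at positions 141–149.
Each forward site pairs with the reverse site to give a product ending at position 149: sizes 118, 39 bp.

118 bp, 39 bp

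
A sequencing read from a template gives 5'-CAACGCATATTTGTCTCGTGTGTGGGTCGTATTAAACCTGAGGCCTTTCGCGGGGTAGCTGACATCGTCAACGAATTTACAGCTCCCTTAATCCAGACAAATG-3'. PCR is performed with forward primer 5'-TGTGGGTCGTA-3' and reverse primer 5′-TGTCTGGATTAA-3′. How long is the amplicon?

79 bp

Forward primer TGTGGGTCGTA is found on the top strand at positions 21–31.
Reverse complement of the reverse primer: TTAATCCAGACA. This occurs on the top strand at positions 88–99.
Amplicon spans positions 21–99: 79 bp.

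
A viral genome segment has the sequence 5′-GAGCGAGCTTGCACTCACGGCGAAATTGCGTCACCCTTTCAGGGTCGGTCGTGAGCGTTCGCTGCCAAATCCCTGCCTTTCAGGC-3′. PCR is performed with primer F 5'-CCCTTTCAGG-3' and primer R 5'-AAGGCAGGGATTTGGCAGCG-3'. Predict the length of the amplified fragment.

46 bp

Scanning the template, CCCTTTCAGG occurs at positions 34–43; this primer anneals to the bottom strand there with its 3' end pointing downstream.
Reverse complement of the reverse primer: CGCTGCCAAATCCCTGCCTT. This occurs on the top strand at positions 60–79.
Product length = (reverse-primer end) − (forward-primer start) + 1 = 79 − 34 + 1 = 46 bp.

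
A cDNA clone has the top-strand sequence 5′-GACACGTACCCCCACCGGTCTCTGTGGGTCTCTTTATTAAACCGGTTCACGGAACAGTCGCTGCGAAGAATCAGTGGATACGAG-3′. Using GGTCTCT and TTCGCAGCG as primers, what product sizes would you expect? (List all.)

51 bp, 41 bp

The forward primer GGTCTCT matches the top strand at positions 17–23, 27–33.
The reverse primer's reverse complement is CGCTGCGAA, matching at positions 59–67.
Each forward site pairs with the reverse site to give a product ending at position 67: sizes 51, 41 bp.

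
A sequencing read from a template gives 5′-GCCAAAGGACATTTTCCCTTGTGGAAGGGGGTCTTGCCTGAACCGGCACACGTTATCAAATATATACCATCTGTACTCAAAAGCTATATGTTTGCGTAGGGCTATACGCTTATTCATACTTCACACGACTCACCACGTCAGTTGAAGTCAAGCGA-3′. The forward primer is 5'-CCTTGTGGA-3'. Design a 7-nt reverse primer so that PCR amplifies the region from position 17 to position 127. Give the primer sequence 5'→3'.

The product's 3' end on the top strand is position 127.
The reverse primer anneals to the top strand over positions 121–127, i.e. to TCACACG.
Its sequence written 5'→3' is the reverse complement: CGTGTGA.

5'-CGTGTGA-3'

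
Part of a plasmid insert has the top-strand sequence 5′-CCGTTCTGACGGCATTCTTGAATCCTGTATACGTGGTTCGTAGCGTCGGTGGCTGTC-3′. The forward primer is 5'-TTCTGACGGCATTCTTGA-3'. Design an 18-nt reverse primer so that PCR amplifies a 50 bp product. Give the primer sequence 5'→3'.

5'-GCCACCGACGCTACGAAC-3'

The forward primer binds at positions 4–21, so a 50 bp product ends at position 4 + 50 − 1 = 53.
The reverse primer anneals to the top strand over positions 36–53, i.e. to GTTCGTAGCGTCGGTGGC.
Its sequence written 5'→3' is the reverse complement: GCCACCGACGCTACGAAC.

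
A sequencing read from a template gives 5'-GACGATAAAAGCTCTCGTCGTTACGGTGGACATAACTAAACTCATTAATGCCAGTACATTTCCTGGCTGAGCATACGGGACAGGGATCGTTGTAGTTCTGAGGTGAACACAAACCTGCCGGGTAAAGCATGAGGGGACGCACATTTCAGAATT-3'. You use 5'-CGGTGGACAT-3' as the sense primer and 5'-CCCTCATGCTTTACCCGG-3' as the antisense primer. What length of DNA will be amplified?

Forward primer CGGTGGACAT is found on the top strand at positions 24–33.
The reverse primer's reverse complement is CCGGGTAAAGCATGAGGG, which matches the template at positions 118–135.
Amplicon spans positions 24–135: 112 bp.

112 bp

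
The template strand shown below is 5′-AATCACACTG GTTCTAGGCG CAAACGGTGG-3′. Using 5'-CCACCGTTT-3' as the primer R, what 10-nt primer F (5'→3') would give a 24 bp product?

5'-ACTGGTTCTA-3'

The reverse primer's reverse complement AAACGGTGG matches the template at positions 22–30, so the product ends at position 30.
A 24 bp product then starts at position 30 − 24 + 1 = 7.
The forward primer is identical to the top strand there: ACTGGTTCTA.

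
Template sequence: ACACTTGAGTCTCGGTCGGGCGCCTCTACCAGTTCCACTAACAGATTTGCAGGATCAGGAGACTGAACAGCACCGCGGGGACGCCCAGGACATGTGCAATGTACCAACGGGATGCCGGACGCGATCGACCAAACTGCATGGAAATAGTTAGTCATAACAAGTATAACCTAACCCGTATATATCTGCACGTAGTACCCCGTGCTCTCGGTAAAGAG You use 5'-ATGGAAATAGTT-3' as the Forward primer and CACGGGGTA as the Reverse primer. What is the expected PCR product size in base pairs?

64 bp

The forward primer matches the template at positions 138–149.
Reverse complement of the reverse primer: TACCCCGTG. This occurs on the top strand at positions 193–201.
Amplicon spans positions 138–201: 64 bp.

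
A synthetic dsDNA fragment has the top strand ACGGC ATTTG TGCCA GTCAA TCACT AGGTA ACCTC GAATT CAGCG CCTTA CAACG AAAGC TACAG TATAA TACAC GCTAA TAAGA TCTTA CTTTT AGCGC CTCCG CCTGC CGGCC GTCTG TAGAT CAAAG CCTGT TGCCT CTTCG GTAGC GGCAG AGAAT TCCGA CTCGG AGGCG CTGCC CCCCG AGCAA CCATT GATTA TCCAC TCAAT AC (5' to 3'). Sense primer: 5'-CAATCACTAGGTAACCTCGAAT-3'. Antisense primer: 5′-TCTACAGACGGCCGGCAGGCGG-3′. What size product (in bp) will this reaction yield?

107 bp

Forward primer CAATCACTAGGTAACCTCGAAT is found on the top strand at positions 18–39.
The reverse primer's reverse complement is CCGCCTGCCGGCCGTCTGTAGA, which matches the template at positions 103–124.
Product length = (reverse-primer end) − (forward-primer start) + 1 = 124 − 18 + 1 = 107 bp.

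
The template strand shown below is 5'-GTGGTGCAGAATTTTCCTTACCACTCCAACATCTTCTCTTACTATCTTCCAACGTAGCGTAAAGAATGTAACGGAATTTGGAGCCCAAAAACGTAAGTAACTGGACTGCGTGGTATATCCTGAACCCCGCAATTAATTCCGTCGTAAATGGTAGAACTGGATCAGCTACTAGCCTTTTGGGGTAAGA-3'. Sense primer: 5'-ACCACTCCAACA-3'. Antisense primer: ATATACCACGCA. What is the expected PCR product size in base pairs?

99 bp

The forward primer matches the template at positions 20–31.
Reverse complement of the reverse primer: TGCGTGGTATAT. This occurs on the top strand at positions 107–118.
Amplicon spans positions 20–118: 99 bp.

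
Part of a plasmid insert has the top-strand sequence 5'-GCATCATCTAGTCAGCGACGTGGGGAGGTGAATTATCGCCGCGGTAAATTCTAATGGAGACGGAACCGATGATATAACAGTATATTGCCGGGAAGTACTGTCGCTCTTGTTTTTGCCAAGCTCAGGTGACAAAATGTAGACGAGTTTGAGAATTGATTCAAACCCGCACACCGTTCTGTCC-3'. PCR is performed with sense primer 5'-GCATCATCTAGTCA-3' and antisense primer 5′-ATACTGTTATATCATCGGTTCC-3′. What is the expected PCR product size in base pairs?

Scanning the template, GCATCATCTAGTCA occurs at positions 1–14; this primer anneals to the bottom strand there with its 3' end pointing downstream.
Reverse complement of the reverse primer: GGAACCGATGATATAACAGTAT. This occurs on the top strand at positions 62–83.
Amplicon spans positions 1–83: 83 bp.

83 bp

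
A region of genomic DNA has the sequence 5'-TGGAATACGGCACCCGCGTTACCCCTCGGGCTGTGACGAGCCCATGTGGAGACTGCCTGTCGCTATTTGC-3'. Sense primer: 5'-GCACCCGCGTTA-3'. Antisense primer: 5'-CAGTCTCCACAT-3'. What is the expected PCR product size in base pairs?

Forward primer GCACCCGCGTTA is found on the top strand at positions 10–21.
Reverse complement of the reverse primer: ATGTGGAGACTG. This occurs on the top strand at positions 44–55.
The product runs from position 10 to position 55, so its length is 55 − 10 + 1 = 46 bp.

46 bp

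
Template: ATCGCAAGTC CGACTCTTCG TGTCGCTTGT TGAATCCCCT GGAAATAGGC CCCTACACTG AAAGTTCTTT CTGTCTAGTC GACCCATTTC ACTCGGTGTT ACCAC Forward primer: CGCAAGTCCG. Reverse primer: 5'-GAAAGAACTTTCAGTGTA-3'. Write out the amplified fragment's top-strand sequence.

5'-CGCAAGTCCGACTCTTCGTGTCGCTTGTTGAATCCCCTGGAAATAGGCCCCTACACTGAAAGTTCTTTC-3'

Forward primer CGCAAGTCCG is found on the top strand at positions 3–12.
Taking the reverse complement of GAAAGAACTTTCAGTGTA gives TACACTGAAAGTTCTTTC, found at positions 54–71 on the template; the primer anneals here to the top strand with its 3' end pointing upstream.
The product is the template from position 3 through 71 (69 bp).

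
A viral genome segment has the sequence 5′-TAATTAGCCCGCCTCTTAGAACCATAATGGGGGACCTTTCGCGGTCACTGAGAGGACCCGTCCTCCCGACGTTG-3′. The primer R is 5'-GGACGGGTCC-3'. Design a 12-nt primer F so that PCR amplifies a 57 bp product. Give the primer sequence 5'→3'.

The reverse primer's reverse complement GGACCCGTCC matches the template at positions 54–63, so the product ends at position 63.
A 57 bp product then starts at position 63 − 57 + 1 = 7.
The forward primer is identical to the top strand there: GCCCGCCTCTTA.

5'-GCCCGCCTCTTA-3'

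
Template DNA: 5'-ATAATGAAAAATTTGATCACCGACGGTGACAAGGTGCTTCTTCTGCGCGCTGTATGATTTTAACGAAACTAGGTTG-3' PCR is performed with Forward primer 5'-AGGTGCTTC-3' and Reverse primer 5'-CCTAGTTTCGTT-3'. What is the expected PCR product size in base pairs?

42 bp

Scanning the template, AGGTGCTTC occurs at positions 32–40; this primer anneals to the bottom strand there with its 3' end pointing downstream.
Taking the reverse complement of CCTAGTTTCGTT gives AACGAAACTAGG, found at positions 62–73 on the template; the primer anneals here to the top strand with its 3' end pointing upstream.
Product length = (reverse-primer end) − (forward-primer start) + 1 = 73 − 32 + 1 = 42 bp.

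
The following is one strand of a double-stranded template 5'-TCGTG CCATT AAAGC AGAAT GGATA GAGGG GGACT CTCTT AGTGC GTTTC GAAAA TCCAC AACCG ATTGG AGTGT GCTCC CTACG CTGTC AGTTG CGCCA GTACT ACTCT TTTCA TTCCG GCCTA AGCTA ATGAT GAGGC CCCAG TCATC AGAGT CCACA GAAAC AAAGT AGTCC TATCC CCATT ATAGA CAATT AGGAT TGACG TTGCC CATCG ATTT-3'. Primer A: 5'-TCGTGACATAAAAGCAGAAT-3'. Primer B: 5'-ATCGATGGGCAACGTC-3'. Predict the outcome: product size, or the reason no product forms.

Primer A (TCGTGACATAAAAGCAGAAT) does not match the top strand, and its reverse complement ATTCTGCTTTTATGTCACGA does not match either.
With no annealing site for primer A, no amplification occurs.

No product — primer A has no binding site in the template.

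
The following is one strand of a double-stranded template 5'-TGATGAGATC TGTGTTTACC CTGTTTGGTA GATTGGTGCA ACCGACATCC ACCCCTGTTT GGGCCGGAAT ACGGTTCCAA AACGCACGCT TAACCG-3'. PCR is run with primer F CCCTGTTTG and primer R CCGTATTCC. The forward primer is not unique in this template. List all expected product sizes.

The forward primer CCCTGTTTG matches the top strand at positions 19–27, 53–61.
The reverse primer's reverse complement is GGAATACGG, matching at positions 66–74.
Each forward site pairs with the reverse site to give a product ending at position 74: sizes 56, 22 bp.

56 bp, 22 bp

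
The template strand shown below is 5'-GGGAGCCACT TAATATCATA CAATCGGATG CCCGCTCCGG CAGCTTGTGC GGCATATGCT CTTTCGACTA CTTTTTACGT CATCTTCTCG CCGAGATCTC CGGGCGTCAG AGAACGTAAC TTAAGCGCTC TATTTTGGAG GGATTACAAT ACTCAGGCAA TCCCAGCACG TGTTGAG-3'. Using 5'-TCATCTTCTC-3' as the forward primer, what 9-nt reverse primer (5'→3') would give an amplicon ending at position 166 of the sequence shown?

The forward primer binds at positions 80–89; the product's 3' end on the top strand is position 166.
The reverse primer anneals to the top strand over positions 158–166, i.e. to CAATCCCAG.
Its sequence written 5'→3' is the reverse complement: CTGGGATTG.

5'-CTGGGATTG-3'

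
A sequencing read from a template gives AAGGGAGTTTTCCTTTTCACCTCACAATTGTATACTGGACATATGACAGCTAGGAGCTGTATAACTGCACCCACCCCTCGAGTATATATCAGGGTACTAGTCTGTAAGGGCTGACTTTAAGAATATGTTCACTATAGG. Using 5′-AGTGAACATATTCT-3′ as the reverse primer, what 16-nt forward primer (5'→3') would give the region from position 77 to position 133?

5'-CTCGAGTATATATCAG-3'

The reverse primer's reverse complement AGAATATGTTCACT matches the template at positions 120–133; the product starts at position 77.
The forward primer is identical to the top strand over positions 77–92: CTCGAGTATATATCAG.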